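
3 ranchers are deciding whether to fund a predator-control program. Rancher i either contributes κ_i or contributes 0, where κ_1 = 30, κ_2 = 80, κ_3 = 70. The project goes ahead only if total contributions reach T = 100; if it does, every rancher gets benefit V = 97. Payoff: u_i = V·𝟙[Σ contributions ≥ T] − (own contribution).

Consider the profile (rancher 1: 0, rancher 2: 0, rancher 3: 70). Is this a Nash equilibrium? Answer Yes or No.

Total = 70 < 100: not provided.
Rancher 1 (pledges 0, payoff 0): pledging 30 → total 100, payoff 67. Profitable deviation.

No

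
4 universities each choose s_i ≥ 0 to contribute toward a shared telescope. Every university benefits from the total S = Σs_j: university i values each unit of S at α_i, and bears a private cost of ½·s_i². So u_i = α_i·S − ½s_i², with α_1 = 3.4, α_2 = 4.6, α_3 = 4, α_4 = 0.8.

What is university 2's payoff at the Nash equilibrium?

University i's FOC: ∂u_i/∂s_i = α_i − s_i = 0, so s_i* = α_i.
NE contributions = (3.4, 4.6, 4, 0.8); S = 12.8.
u_2 = α_2·S − ½·(s_2)² = 4.6·12.8 − ½·4.6² = 48.3.

48.3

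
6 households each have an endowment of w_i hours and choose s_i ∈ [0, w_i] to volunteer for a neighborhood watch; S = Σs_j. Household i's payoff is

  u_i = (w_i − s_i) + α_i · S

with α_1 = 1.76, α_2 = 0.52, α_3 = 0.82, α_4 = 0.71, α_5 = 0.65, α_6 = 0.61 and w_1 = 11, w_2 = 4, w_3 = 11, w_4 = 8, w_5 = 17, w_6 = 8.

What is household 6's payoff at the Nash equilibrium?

∂u_i/∂s_i = α_i − 1, so household i contributes w_i if α_i > 1, else 0.
α_i > 1 for i ∈ {1}; NE contributions (11, 0, 0, 0, 0, 0), S = 11.
u_6 = (8 − 0) + 0.61·11 = 14.71.

14.71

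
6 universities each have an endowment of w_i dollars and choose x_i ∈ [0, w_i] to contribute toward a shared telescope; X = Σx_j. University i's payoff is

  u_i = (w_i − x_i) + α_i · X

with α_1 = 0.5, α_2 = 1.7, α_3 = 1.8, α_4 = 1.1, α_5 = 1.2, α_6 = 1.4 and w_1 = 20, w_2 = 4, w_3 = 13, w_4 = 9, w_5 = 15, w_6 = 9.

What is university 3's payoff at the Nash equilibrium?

90

∂u_i/∂x_i = α_i − 1, so university i contributes w_i if α_i > 1, else 0.
α_i > 1 for i ∈ {2, 3, 4, 5, 6}; NE contributions (0, 4, 13, 9, 15, 9), X = 50.
u_3 = (13 − 13) + 1.8·50 = 90.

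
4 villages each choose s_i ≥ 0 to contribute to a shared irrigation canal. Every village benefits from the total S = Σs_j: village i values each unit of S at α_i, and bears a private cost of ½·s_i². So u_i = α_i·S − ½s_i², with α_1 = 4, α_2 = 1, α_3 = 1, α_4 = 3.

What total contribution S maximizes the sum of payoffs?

36

Planner FOC: ∂(Σu_j)/∂s_i = (Σα_j) − s_i = 0, so s_i^SO = Σα_j = 9 for every i; S^SO = 36.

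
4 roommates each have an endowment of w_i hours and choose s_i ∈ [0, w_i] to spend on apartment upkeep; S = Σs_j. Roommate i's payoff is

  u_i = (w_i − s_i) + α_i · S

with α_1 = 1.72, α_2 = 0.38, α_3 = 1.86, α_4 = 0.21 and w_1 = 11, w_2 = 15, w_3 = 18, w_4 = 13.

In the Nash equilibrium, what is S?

29

∂u_i/∂s_i = α_i − 1, so roommate i contributes w_i if α_i > 1, else 0.
α_i > 1 for i ∈ {1, 3}; NE contributions (11, 0, 18, 0), S = 29.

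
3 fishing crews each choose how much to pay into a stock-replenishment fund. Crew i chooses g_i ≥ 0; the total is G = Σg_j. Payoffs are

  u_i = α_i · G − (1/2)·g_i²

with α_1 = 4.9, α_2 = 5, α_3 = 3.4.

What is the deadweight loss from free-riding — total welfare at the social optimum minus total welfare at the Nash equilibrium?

Crew i's FOC: ∂u_i/∂g_i = α_i − g_i = 0, so g_i* = α_i.
NE contributions = (4.9, 5, 3.4); G = 13.3.
W^NE = (Σα)·G − ½Σα_i² = 13.3² − ½·60.57 = 146.605.
Planner sets g_i = Σα_j = 13.3 for every i, so G^SO = 3·13.3 = 39.9.
W^SO = (Σα)·G^SO − ½·3·(Σα)² = (3/2)·13.3² = 265.335.
Deadweight loss = W^SO − W^NE = 118.73.

118.73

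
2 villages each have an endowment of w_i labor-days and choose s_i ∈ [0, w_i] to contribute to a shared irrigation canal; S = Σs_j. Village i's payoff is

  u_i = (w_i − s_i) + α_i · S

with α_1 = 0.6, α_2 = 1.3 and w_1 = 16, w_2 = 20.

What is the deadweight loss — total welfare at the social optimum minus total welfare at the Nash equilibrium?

14.4

∂u_i/∂s_i = α_i − 1, so village i contributes w_i if α_i > 1, else 0.
α_i > 1 for i ∈ {2}; NE contributions (0, 20), S = 20.
W^NE = Σw_i − S^NE + (Σα_i)·S^NE = 36 + 0.9·20 = 54.
Planner: ∂(Σu_j)/∂s_i = Σα_j − 1 = 0.9 > 0, so everyone contributes w_i; S^SO = 36, W^SO = 36 + 0.9·36 = 68.4.
Deadweight loss = 14.4.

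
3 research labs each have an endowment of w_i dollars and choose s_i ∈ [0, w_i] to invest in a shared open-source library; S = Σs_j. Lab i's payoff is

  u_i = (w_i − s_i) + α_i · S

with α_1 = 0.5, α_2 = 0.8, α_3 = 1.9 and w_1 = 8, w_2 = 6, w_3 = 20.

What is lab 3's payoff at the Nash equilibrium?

38

∂u_i/∂s_i = α_i − 1, so lab i contributes w_i if α_i > 1, else 0.
α_i > 1 for i ∈ {3}; NE contributions (0, 0, 20), S = 20.
u_3 = (20 − 20) + 1.9·20 = 38.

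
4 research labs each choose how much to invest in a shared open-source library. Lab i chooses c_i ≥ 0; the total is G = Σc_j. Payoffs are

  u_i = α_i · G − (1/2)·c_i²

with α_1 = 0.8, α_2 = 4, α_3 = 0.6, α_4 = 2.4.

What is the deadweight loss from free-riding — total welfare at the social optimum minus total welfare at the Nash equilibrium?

Lab i's FOC: ∂u_i/∂c_i = α_i − c_i = 0, so c_i* = α_i.
NE contributions = (0.8, 4, 0.6, 2.4); G = 7.8.
W^NE = (Σα)·G − ½Σα_i² = 7.8² − ½·22.76 = 49.46.
Planner sets c_i = Σα_j = 7.8 for every i, so G^SO = 4·7.8 = 31.2.
W^SO = (Σα)·G^SO − ½·4·(Σα)² = (4/2)·7.8² = 121.68.
Deadweight loss = W^SO − W^NE = 72.22.

72.22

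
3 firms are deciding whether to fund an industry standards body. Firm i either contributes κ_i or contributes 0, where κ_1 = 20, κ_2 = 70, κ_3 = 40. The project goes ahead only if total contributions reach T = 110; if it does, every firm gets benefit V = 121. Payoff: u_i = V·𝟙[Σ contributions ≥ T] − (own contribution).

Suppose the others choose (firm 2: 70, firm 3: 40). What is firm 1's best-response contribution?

Others' total = 110 ≥ 110; contributing adds cost 20 for no extra benefit.
Best response: 0.

0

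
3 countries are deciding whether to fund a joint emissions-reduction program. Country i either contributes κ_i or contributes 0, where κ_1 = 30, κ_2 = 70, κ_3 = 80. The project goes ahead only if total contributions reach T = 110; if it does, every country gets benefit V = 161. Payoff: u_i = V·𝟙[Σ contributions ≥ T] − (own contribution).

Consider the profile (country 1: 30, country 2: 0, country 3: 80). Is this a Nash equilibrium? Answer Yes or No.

Total = 110 ≥ 110: provided.
Country 1 (pledges 30, payoff 131): dropping to 0 → total 80, payoff 0. No gain.
Country 2 (pledges 0, payoff 161): pledging 70 → total 180, payoff 91. No gain.
Country 3 (pledges 80, payoff 81): dropping to 0 → total 30, payoff 0. No gain.

Yes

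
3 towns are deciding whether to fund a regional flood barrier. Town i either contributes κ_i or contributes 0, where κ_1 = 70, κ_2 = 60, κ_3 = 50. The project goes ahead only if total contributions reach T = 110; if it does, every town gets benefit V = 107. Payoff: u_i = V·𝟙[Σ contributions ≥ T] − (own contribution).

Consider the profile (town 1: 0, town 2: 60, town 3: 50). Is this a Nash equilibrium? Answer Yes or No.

Total = 110 ≥ 110: provided.
Town 1 (pledges 0, payoff 107): pledging 70 → total 180, payoff 37. No gain.
Town 2 (pledges 60, payoff 47): dropping to 0 → total 50, payoff 0. No gain.
Town 3 (pledges 50, payoff 57): dropping to 0 → total 60, payoff 0. No gain.

Yes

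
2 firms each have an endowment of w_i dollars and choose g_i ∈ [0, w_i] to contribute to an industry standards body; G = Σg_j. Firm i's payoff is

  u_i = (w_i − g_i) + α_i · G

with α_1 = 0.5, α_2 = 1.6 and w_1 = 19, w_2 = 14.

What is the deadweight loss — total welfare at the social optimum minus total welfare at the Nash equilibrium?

∂u_i/∂g_i = α_i − 1, so firm i contributes w_i if α_i > 1, else 0.
α_i > 1 for i ∈ {2}; NE contributions (0, 14), G = 14.
W^NE = Σw_i − G^NE + (Σα_i)·G^NE = 33 + 1.1·14 = 48.4.
Planner: ∂(Σu_j)/∂g_i = Σα_j − 1 = 1.1 > 0, so everyone contributes w_i; G^SO = 33, W^SO = 33 + 1.1·33 = 69.3.
Deadweight loss = 20.9.

20.9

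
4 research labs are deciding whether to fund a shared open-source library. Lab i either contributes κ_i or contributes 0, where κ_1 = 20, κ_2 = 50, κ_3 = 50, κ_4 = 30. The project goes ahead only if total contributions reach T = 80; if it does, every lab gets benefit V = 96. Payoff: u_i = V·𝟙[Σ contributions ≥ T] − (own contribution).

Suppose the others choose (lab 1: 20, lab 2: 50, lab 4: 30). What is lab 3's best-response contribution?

0

Others' total = 100 ≥ 80; contributing adds cost 50 for no extra benefit.
Best response: 0.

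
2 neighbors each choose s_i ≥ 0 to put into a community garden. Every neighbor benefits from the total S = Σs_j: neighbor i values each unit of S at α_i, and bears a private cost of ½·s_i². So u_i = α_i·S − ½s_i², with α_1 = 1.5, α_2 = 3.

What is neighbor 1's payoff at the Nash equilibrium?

5.625

Neighbor i's FOC: ∂u_i/∂s_i = α_i − s_i = 0, so s_i* = α_i.
NE contributions = (1.5, 3); S = 4.5.
u_1 = α_1·S − ½·(s_1)² = 1.5·4.5 − ½·1.5² = 5.625.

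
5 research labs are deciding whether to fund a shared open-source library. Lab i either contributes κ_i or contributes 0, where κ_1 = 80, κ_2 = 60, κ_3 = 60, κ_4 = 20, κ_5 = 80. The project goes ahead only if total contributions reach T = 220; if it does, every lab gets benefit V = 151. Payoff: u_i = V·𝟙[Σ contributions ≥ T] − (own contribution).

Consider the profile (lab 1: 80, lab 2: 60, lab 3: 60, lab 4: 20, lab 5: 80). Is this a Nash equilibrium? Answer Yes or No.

No

Total = 300 ≥ 220: provided.
Lab 1 (pledges 80, payoff 71): dropping to 0 → total 220, payoff 151. Profitable deviation.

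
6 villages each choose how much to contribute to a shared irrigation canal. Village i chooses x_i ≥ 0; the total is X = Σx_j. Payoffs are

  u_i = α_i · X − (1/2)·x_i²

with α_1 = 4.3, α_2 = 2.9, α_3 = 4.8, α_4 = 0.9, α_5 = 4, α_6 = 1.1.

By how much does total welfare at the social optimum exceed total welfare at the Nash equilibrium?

681.98

Village i's FOC: ∂u_i/∂x_i = α_i − x_i = 0, so x_i* = α_i.
NE contributions = (4.3, 2.9, 4.8, 0.9, 4, 1.1); X = 18.
W^NE = (Σα)·X − ½Σα_i² = 18² − ½·67.96 = 290.02.
Planner sets x_i = Σα_j = 18 for every i, so X^SO = 6·18 = 108.
W^SO = (Σα)·X^SO − ½·6·(Σα)² = (6/2)·18² = 972.
Deadweight loss = W^SO − W^NE = 681.98.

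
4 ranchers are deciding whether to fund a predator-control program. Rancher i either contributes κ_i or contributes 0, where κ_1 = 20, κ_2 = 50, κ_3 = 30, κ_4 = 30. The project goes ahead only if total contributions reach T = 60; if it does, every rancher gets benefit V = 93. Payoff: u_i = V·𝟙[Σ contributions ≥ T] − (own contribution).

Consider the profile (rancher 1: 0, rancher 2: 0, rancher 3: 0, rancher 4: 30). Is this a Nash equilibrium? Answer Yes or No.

Total = 30 < 60: not provided.
Rancher 1 (pledges 0, payoff 0): pledging 20 → total 50, payoff -20. No gain.
Rancher 2 (pledges 0, payoff 0): pledging 50 → total 80, payoff 43. Profitable deviation.

No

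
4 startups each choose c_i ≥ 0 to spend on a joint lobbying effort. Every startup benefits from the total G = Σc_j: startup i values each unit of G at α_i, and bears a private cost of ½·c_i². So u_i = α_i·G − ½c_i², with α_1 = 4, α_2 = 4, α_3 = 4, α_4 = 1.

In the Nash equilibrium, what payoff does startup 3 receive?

Startup i's FOC: ∂u_i/∂c_i = α_i − c_i = 0, so c_i* = α_i.
NE contributions = (4, 4, 4, 1); G = 13.
u_3 = α_3·G − ½·(c_3)² = 4·13 − ½·4² = 44.

44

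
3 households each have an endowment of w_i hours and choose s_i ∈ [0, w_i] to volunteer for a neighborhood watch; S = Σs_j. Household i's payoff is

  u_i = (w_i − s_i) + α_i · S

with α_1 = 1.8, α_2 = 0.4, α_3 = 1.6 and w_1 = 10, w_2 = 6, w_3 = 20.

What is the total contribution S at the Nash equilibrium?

30

∂u_i/∂s_i = α_i − 1, so household i contributes w_i if α_i > 1, else 0.
α_i > 1 for i ∈ {1, 3}; NE contributions (10, 0, 20), S = 30.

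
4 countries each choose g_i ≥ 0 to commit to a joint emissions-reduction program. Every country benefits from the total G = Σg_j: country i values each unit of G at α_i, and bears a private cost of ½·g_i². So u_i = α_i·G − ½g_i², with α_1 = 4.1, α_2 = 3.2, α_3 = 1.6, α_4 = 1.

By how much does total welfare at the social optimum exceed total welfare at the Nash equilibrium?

113.315

Country i's FOC: ∂u_i/∂g_i = α_i − g_i = 0, so g_i* = α_i.
NE contributions = (4.1, 3.2, 1.6, 1); G = 9.9.
W^NE = (Σα)·G − ½Σα_i² = 9.9² − ½·30.61 = 82.705.
Planner sets g_i = Σα_j = 9.9 for every i, so G^SO = 4·9.9 = 39.6.
W^SO = (Σα)·G^SO − ½·4·(Σα)² = (4/2)·9.9² = 196.02.
Deadweight loss = W^SO − W^NE = 113.315.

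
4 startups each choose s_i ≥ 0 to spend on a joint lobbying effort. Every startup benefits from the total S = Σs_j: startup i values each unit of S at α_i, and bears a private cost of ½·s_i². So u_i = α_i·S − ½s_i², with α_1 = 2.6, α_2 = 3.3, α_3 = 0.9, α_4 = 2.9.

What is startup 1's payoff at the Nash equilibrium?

21.84

Startup i's FOC: ∂u_i/∂s_i = α_i − s_i = 0, so s_i* = α_i.
NE contributions = (2.6, 3.3, 0.9, 2.9); S = 9.7.
u_1 = α_1·S − ½·(s_1)² = 2.6·9.7 − ½·2.6² = 21.84.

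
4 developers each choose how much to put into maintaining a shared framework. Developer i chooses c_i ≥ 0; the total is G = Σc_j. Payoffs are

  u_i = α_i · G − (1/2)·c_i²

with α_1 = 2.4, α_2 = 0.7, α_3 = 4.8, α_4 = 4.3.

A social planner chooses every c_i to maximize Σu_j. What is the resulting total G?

Planner FOC: ∂(Σu_j)/∂c_i = (Σα_j) − c_i = 0, so c_i^SO = Σα_j = 12.2 for every i; G^SO = 48.8.

48.8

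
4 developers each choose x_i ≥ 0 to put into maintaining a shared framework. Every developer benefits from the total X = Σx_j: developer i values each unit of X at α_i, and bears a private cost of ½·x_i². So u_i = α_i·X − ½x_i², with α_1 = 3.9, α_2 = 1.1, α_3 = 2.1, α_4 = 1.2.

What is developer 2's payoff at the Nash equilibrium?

Developer i's FOC: ∂u_i/∂x_i = α_i − x_i = 0, so x_i* = α_i.
NE contributions = (3.9, 1.1, 2.1, 1.2); X = 8.3.
u_2 = α_2·X − ½·(x_2)² = 1.1·8.3 − ½·1.1² = 8.525.

8.525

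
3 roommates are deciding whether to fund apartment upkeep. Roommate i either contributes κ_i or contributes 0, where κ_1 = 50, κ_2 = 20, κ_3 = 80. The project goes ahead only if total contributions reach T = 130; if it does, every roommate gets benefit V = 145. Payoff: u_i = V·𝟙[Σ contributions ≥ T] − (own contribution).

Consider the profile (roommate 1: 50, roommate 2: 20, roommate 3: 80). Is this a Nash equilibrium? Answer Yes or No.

Total = 150 ≥ 130: provided.
Roommate 1 (pledges 50, payoff 95): dropping to 0 → total 100, payoff 0. No gain.
Roommate 2 (pledges 20, payoff 125): dropping to 0 → total 130, payoff 145. Profitable deviation.

No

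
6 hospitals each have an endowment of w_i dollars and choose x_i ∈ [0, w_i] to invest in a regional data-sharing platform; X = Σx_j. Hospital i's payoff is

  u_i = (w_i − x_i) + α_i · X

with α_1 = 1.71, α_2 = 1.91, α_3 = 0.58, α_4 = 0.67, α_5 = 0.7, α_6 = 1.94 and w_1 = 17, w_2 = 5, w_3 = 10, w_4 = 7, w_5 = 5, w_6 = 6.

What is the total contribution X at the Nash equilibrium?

∂u_i/∂x_i = α_i − 1, so hospital i contributes w_i if α_i > 1, else 0.
α_i > 1 for i ∈ {1, 2, 6}; NE contributions (17, 5, 0, 0, 0, 6), X = 28.

28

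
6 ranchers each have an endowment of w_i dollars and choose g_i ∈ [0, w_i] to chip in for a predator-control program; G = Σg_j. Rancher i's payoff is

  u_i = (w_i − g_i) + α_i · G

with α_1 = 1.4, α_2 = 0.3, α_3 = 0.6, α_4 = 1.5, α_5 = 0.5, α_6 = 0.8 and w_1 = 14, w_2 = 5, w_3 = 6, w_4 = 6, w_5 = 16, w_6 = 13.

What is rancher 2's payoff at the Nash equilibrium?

∂u_i/∂g_i = α_i − 1, so rancher i contributes w_i if α_i > 1, else 0.
α_i > 1 for i ∈ {1, 4}; NE contributions (14, 0, 0, 6, 0, 0), G = 20.
u_2 = (5 − 0) + 0.3·20 = 11.

11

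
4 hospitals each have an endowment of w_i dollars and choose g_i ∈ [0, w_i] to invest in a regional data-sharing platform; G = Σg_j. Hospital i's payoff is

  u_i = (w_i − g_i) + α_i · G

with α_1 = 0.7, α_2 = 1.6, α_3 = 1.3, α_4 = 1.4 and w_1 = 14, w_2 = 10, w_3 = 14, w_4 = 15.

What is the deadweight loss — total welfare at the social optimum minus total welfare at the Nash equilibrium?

∂u_i/∂g_i = α_i − 1, so hospital i contributes w_i if α_i > 1, else 0.
α_i > 1 for i ∈ {2, 3, 4}; NE contributions (0, 10, 14, 15), G = 39.
W^NE = Σw_i − G^NE + (Σα_i)·G^NE = 53 + 4·39 = 209.
Planner: ∂(Σu_j)/∂g_i = Σα_j − 1 = 4 > 0, so everyone contributes w_i; G^SO = 53, W^SO = 53 + 4·53 = 265.
Deadweight loss = 56.

56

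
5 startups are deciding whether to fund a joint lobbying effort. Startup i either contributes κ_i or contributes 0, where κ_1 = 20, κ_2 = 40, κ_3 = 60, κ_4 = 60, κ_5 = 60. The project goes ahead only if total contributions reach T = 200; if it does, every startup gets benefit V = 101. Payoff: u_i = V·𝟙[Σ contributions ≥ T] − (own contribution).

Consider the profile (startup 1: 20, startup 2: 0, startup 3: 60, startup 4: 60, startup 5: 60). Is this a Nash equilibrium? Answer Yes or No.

Yes

Total = 200 ≥ 200: provided.
Startup 1 (pledges 20, payoff 81): dropping to 0 → total 180, payoff 0. No gain.
Startup 2 (pledges 0, payoff 101): pledging 40 → total 240, payoff 61. No gain.
Startup 3 (pledges 60, payoff 41): dropping to 0 → total 140, payoff 0. No gain.
Startup 4 (pledges 60, payoff 41): dropping to 0 → total 140, payoff 0. No gain.
Startup 5 (pledges 60, payoff 41): dropping to 0 → total 140, payoff 0. No gain.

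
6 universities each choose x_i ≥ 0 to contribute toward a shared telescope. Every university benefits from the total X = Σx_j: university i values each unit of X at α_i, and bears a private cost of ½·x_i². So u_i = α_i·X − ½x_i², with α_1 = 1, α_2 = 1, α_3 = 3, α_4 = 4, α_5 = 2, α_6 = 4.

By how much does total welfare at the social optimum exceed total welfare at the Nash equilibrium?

University i's FOC: ∂u_i/∂x_i = α_i − x_i = 0, so x_i* = α_i.
NE contributions = (1, 1, 3, 4, 2, 4); X = 15.
W^NE = (Σα)·X − ½Σα_i² = 15² − ½·47 = 201.5.
Planner sets x_i = Σα_j = 15 for every i, so X^SO = 6·15 = 90.
W^SO = (Σα)·X^SO − ½·6·(Σα)² = (6/2)·15² = 675.
Deadweight loss = W^SO − W^NE = 473.5.

473.5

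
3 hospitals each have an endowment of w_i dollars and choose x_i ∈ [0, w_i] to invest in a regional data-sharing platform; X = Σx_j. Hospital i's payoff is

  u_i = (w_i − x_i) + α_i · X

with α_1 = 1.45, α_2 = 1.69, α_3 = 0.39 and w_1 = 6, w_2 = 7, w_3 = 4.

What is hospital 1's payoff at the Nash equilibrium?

∂u_i/∂x_i = α_i − 1, so hospital i contributes w_i if α_i > 1, else 0.
α_i > 1 for i ∈ {1, 2}; NE contributions (6, 7, 0), X = 13.
u_1 = (6 − 6) + 1.45·13 = 18.85.

18.85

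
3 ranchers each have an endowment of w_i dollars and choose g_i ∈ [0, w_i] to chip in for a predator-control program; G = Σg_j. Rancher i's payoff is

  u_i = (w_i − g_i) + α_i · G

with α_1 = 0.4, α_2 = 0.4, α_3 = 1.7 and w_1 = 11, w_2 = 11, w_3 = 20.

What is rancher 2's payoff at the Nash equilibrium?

19

∂u_i/∂g_i = α_i − 1, so rancher i contributes w_i if α_i > 1, else 0.
α_i > 1 for i ∈ {3}; NE contributions (0, 0, 20), G = 20.
u_2 = (11 − 0) + 0.4·20 = 19.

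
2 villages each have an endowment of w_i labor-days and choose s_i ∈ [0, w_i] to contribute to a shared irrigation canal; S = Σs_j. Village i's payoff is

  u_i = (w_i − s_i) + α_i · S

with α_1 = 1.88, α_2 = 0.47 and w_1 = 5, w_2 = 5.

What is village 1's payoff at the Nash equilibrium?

∂u_i/∂s_i = α_i − 1, so village i contributes w_i if α_i > 1, else 0.
α_i > 1 for i ∈ {1}; NE contributions (5, 0), S = 5.
u_1 = (5 − 5) + 1.88·5 = 9.4.

9.4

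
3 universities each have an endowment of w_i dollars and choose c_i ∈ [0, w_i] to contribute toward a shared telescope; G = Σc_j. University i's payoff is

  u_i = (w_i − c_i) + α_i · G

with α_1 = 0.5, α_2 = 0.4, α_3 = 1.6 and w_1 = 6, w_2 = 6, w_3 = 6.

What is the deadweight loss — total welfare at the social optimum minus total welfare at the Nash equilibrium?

∂u_i/∂c_i = α_i − 1, so university i contributes w_i if α_i > 1, else 0.
α_i > 1 for i ∈ {3}; NE contributions (0, 0, 6), G = 6.
W^NE = Σw_i − G^NE + (Σα_i)·G^NE = 18 + 1.5·6 = 27.
Planner: ∂(Σu_j)/∂c_i = Σα_j − 1 = 1.5 > 0, so everyone contributes w_i; G^SO = 18, W^SO = 18 + 1.5·18 = 45.
Deadweight loss = 18.

18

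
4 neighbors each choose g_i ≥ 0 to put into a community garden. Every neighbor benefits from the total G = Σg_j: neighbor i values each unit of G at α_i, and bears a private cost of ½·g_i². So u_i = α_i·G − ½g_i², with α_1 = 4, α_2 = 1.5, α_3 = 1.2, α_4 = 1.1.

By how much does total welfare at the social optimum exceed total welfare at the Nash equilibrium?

Neighbor i's FOC: ∂u_i/∂g_i = α_i − g_i = 0, so g_i* = α_i.
NE contributions = (4, 1.5, 1.2, 1.1); G = 7.8.
W^NE = (Σα)·G − ½Σα_i² = 7.8² − ½·20.9 = 50.39.
Planner sets g_i = Σα_j = 7.8 for every i, so G^SO = 4·7.8 = 31.2.
W^SO = (Σα)·G^SO − ½·4·(Σα)² = (4/2)·7.8² = 121.68.
Deadweight loss = W^SO − W^NE = 71.29.

71.29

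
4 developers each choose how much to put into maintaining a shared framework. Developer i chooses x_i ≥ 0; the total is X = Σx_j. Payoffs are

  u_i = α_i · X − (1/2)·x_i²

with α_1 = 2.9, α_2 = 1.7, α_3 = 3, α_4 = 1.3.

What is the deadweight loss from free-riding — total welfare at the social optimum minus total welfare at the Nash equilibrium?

90.205

Developer i's FOC: ∂u_i/∂x_i = α_i − x_i = 0, so x_i* = α_i.
NE contributions = (2.9, 1.7, 3, 1.3); X = 8.9.
W^NE = (Σα)·X − ½Σα_i² = 8.9² − ½·21.99 = 68.215.
Planner sets x_i = Σα_j = 8.9 for every i, so X^SO = 4·8.9 = 35.6.
W^SO = (Σα)·X^SO − ½·4·(Σα)² = (4/2)·8.9² = 158.42.
Deadweight loss = W^SO − W^NE = 90.205.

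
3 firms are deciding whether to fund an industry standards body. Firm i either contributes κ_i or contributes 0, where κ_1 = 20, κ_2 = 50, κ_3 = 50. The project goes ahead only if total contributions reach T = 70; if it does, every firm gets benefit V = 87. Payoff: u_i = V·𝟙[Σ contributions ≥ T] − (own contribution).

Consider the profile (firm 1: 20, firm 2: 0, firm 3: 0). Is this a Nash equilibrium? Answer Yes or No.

Total = 20 < 70: not provided.
Firm 1 (pledges 20, payoff -20): dropping to 0 → total 0, payoff 0. Profitable deviation.

No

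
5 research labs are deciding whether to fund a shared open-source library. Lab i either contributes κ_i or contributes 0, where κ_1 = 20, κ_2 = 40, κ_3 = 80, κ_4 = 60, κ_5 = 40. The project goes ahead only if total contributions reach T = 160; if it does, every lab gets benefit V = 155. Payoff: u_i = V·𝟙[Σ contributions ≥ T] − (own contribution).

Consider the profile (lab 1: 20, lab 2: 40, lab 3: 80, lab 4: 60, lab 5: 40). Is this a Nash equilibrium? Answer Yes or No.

Total = 240 ≥ 160: provided.
Lab 1 (pledges 20, payoff 135): dropping to 0 → total 220, payoff 155. Profitable deviation.

No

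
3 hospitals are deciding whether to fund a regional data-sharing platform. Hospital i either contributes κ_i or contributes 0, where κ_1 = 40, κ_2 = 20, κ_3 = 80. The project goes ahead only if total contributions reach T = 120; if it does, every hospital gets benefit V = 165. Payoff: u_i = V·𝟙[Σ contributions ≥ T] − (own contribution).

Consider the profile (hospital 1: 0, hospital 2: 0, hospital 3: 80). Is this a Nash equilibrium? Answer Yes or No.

Total = 80 < 120: not provided.
Hospital 1 (pledges 0, payoff 0): pledging 40 → total 120, payoff 125. Profitable deviation.

No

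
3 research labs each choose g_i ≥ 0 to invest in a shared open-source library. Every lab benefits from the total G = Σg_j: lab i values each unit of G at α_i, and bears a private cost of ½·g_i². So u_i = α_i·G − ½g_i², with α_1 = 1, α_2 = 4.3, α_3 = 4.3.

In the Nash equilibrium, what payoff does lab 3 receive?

Lab i's FOC: ∂u_i/∂g_i = α_i − g_i = 0, so g_i* = α_i.
NE contributions = (1, 4.3, 4.3); G = 9.6.
u_3 = α_3·G − ½·(g_3)² = 4.3·9.6 − ½·4.3² = 32.035.

32.035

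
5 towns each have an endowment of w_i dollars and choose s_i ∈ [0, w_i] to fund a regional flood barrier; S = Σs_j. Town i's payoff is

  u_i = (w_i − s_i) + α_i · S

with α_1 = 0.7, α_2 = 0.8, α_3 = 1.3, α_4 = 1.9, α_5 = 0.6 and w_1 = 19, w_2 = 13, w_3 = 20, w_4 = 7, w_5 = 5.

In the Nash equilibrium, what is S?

27

∂u_i/∂s_i = α_i − 1, so town i contributes w_i if α_i > 1, else 0.
α_i > 1 for i ∈ {3, 4}; NE contributions (0, 0, 20, 7, 0), S = 27.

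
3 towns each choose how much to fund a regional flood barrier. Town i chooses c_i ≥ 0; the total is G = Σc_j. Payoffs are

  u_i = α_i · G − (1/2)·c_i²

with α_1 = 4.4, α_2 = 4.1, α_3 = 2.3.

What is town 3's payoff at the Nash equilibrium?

22.195

Town i's FOC: ∂u_i/∂c_i = α_i − c_i = 0, so c_i* = α_i.
NE contributions = (4.4, 4.1, 2.3); G = 10.8.
u_3 = α_3·G − ½·(c_3)² = 2.3·10.8 − ½·2.3² = 22.195.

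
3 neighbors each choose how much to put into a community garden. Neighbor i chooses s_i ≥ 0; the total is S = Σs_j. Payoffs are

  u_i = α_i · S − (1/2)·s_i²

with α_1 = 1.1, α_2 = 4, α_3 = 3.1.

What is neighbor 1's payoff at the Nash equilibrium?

8.415

Neighbor i's FOC: ∂u_i/∂s_i = α_i − s_i = 0, so s_i* = α_i.
NE contributions = (1.1, 4, 3.1); S = 8.2.
u_1 = α_1·S − ½·(s_1)² = 1.1·8.2 − ½·1.1² = 8.415.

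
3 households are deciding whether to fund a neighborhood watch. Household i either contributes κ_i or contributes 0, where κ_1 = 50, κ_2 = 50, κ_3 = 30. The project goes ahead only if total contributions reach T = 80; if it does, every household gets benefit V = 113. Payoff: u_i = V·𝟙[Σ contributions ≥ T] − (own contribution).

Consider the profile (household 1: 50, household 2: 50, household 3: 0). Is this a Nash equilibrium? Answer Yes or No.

Yes

Total = 100 ≥ 80: provided.
Household 1 (pledges 50, payoff 63): dropping to 0 → total 50, payoff 0. No gain.
Household 2 (pledges 50, payoff 63): dropping to 0 → total 50, payoff 0. No gain.
Household 3 (pledges 0, payoff 113): pledging 30 → total 130, payoff 83. No gain.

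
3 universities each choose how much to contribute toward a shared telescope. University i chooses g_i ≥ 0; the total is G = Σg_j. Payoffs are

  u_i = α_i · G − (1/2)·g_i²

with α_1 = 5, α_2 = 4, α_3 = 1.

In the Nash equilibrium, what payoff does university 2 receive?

University i's FOC: ∂u_i/∂g_i = α_i − g_i = 0, so g_i* = α_i.
NE contributions = (5, 4, 1); G = 10.
u_2 = α_2·G − ½·(g_2)² = 4·10 − ½·4² = 32.

32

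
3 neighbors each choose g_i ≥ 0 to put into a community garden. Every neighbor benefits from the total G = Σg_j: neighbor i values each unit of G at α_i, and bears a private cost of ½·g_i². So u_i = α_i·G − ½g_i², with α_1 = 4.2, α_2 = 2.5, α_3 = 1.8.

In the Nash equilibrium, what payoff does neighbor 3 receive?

13.68

Neighbor i's FOC: ∂u_i/∂g_i = α_i − g_i = 0, so g_i* = α_i.
NE contributions = (4.2, 2.5, 1.8); G = 8.5.
u_3 = α_3·G − ½·(g_3)² = 1.8·8.5 − ½·1.8² = 13.68.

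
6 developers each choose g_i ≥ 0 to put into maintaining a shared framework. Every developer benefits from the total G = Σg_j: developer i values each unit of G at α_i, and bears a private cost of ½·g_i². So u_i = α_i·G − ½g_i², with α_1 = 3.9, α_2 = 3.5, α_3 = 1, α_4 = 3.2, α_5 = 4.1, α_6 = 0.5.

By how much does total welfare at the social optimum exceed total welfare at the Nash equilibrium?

552.76

Developer i's FOC: ∂u_i/∂g_i = α_i − g_i = 0, so g_i* = α_i.
NE contributions = (3.9, 3.5, 1, 3.2, 4.1, 0.5); G = 16.2.
W^NE = (Σα)·G − ½Σα_i² = 16.2² − ½·55.76 = 234.56.
Planner sets g_i = Σα_j = 16.2 for every i, so G^SO = 6·16.2 = 97.2.
W^SO = (Σα)·G^SO − ½·6·(Σα)² = (6/2)·16.2² = 787.32.
Deadweight loss = W^SO − W^NE = 552.76.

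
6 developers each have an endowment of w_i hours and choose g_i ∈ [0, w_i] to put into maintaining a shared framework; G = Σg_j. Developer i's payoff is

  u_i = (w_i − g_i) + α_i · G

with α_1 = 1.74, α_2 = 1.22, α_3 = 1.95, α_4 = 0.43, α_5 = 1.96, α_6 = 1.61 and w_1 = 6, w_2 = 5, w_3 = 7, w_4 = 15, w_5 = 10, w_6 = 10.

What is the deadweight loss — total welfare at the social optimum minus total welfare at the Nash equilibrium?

∂u_i/∂g_i = α_i − 1, so developer i contributes w_i if α_i > 1, else 0.
α_i > 1 for i ∈ {1, 2, 3, 5, 6}; NE contributions (6, 5, 7, 0, 10, 10), G = 38.
W^NE = Σw_i − G^NE + (Σα_i)·G^NE = 53 + 7.91·38 = 353.58.
Planner: ∂(Σu_j)/∂g_i = Σα_j − 1 = 7.91 > 0, so everyone contributes w_i; G^SO = 53, W^SO = 53 + 7.91·53 = 472.23.
Deadweight loss = 118.65.

118.65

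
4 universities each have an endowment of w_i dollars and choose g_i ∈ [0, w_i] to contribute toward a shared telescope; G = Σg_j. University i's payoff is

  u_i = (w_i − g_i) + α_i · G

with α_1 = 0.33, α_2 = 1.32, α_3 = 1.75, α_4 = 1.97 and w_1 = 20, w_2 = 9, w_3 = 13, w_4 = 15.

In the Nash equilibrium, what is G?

37

∂u_i/∂g_i = α_i − 1, so university i contributes w_i if α_i > 1, else 0.
α_i > 1 for i ∈ {2, 3, 4}; NE contributions (0, 9, 13, 15), G = 37.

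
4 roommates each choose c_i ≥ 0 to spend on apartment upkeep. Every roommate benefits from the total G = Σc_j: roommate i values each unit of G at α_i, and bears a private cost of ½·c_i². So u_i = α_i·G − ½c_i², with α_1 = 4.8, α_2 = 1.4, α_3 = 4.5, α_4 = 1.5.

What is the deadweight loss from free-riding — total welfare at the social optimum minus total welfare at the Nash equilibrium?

172.59

Roommate i's FOC: ∂u_i/∂c_i = α_i − c_i = 0, so c_i* = α_i.
NE contributions = (4.8, 1.4, 4.5, 1.5); G = 12.2.
W^NE = (Σα)·G − ½Σα_i² = 12.2² − ½·47.5 = 125.09.
Planner sets c_i = Σα_j = 12.2 for every i, so G^SO = 4·12.2 = 48.8.
W^SO = (Σα)·G^SO − ½·4·(Σα)² = (4/2)·12.2² = 297.68.
Deadweight loss = W^SO − W^NE = 172.59.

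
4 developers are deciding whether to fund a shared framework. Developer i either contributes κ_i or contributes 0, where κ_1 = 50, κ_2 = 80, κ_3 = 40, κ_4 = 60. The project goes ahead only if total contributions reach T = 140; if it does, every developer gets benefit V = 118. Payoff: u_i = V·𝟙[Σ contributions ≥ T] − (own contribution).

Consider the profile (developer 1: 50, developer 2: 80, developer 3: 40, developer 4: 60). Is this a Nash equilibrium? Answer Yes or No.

No

Total = 230 ≥ 140: provided.
Developer 1 (pledges 50, payoff 68): dropping to 0 → total 180, payoff 118. Profitable deviation.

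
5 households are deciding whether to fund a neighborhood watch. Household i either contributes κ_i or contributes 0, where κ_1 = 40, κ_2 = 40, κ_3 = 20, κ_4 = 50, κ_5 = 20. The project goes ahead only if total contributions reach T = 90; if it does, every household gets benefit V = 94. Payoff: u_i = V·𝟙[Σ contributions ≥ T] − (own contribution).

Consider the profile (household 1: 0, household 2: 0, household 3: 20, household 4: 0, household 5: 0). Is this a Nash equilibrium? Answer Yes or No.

No

Total = 20 < 90: not provided.
Household 1 (pledges 0, payoff 0): pledging 40 → total 60, payoff -40. No gain.
Household 2 (pledges 0, payoff 0): pledging 40 → total 60, payoff -40. No gain.
Household 3 (pledges 20, payoff -20): dropping to 0 → total 0, payoff 0. Profitable deviation.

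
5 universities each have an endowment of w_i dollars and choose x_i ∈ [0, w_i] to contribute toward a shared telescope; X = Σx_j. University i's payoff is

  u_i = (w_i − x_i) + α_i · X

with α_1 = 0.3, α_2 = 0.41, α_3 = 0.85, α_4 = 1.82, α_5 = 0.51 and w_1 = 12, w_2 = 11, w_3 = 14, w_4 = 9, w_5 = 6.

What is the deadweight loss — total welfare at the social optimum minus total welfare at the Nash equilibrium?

124.27

∂u_i/∂x_i = α_i − 1, so university i contributes w_i if α_i > 1, else 0.
α_i > 1 for i ∈ {4}; NE contributions (0, 0, 0, 9, 0), X = 9.
W^NE = Σw_i − X^NE + (Σα_i)·X^NE = 52 + 2.89·9 = 78.01.
Planner: ∂(Σu_j)/∂x_i = Σα_j − 1 = 2.89 > 0, so everyone contributes w_i; X^SO = 52, W^SO = 52 + 2.89·52 = 202.28.
Deadweight loss = 124.27.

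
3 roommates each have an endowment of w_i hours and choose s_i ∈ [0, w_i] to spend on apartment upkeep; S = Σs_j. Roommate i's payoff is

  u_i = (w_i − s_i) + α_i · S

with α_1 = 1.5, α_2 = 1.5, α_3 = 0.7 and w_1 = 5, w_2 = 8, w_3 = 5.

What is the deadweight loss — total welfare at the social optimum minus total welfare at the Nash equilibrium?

13.5

∂u_i/∂s_i = α_i − 1, so roommate i contributes w_i if α_i > 1, else 0.
α_i > 1 for i ∈ {1, 2}; NE contributions (5, 8, 0), S = 13.
W^NE = Σw_i − S^NE + (Σα_i)·S^NE = 18 + 2.7·13 = 53.1.
Planner: ∂(Σu_j)/∂s_i = Σα_j − 1 = 2.7 > 0, so everyone contributes w_i; S^SO = 18, W^SO = 18 + 2.7·18 = 66.6.
Deadweight loss = 13.5.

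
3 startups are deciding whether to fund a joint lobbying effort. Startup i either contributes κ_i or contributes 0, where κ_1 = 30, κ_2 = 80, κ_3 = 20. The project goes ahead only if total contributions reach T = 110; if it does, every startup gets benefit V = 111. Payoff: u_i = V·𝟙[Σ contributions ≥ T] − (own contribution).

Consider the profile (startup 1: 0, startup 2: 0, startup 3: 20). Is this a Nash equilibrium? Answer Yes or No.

Total = 20 < 110: not provided.
Startup 1 (pledges 0, payoff 0): pledging 30 → total 50, payoff -30. No gain.
Startup 2 (pledges 0, payoff 0): pledging 80 → total 100, payoff -80. No gain.
Startup 3 (pledges 20, payoff -20): dropping to 0 → total 0, payoff 0. Profitable deviation.

No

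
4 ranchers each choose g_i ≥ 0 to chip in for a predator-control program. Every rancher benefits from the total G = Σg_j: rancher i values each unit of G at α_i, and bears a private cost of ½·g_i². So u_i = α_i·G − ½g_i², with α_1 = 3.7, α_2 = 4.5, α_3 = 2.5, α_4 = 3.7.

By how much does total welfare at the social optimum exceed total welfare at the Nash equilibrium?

234.3

Rancher i's FOC: ∂u_i/∂g_i = α_i − g_i = 0, so g_i* = α_i.
NE contributions = (3.7, 4.5, 2.5, 3.7); G = 14.4.
W^NE = (Σα)·G − ½Σα_i² = 14.4² − ½·53.88 = 180.42.
Planner sets g_i = Σα_j = 14.4 for every i, so G^SO = 4·14.4 = 57.6.
W^SO = (Σα)·G^SO − ½·4·(Σα)² = (4/2)·14.4² = 414.72.
Deadweight loss = W^SO − W^NE = 234.3.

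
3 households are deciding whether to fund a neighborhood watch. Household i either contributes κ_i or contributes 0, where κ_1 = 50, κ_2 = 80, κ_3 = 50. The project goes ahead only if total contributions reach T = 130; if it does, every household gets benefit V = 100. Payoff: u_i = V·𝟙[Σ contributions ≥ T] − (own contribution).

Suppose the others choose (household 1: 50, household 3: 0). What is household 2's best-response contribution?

Others' total = 50. Contributing 80 brings total to 130 ≥ 130: gain V − κ_2 = 20.
Best response: 80.

80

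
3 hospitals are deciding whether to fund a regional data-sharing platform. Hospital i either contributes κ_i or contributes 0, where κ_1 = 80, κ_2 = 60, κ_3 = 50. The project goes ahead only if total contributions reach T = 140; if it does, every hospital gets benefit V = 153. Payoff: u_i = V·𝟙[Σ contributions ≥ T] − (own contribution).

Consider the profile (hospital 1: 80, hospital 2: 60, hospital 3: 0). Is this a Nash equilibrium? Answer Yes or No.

Yes

Total = 140 ≥ 140: provided.
Hospital 1 (pledges 80, payoff 73): dropping to 0 → total 60, payoff 0. No gain.
Hospital 2 (pledges 60, payoff 93): dropping to 0 → total 80, payoff 0. No gain.
Hospital 3 (pledges 0, payoff 153): pledging 50 → total 190, payoff 103. No gain.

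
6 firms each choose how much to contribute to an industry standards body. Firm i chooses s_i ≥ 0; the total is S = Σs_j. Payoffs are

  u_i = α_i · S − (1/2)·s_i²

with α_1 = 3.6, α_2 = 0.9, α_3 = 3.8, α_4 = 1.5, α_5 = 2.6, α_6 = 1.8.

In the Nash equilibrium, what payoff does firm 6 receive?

23.94

Firm i's FOC: ∂u_i/∂s_i = α_i − s_i = 0, so s_i* = α_i.
NE contributions = (3.6, 0.9, 3.8, 1.5, 2.6, 1.8); S = 14.2.
u_6 = α_6·S − ½·(s_6)² = 1.8·14.2 − ½·1.8² = 23.94.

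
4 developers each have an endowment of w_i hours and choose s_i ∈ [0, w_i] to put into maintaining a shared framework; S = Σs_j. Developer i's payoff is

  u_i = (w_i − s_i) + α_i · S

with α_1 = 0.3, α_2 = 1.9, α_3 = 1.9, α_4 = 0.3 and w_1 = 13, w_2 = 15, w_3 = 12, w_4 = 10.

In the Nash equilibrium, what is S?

∂u_i/∂s_i = α_i − 1, so developer i contributes w_i if α_i > 1, else 0.
α_i > 1 for i ∈ {2, 3}; NE contributions (0, 15, 12, 0), S = 27.

27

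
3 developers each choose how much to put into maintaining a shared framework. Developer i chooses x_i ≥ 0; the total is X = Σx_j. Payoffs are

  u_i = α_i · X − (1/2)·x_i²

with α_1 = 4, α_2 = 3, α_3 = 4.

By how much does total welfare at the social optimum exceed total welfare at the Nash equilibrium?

Developer i's FOC: ∂u_i/∂x_i = α_i − x_i = 0, so x_i* = α_i.
NE contributions = (4, 3, 4); X = 11.
W^NE = (Σα)·X − ½Σα_i² = 11² − ½·41 = 100.5.
Planner sets x_i = Σα_j = 11 for every i, so X^SO = 3·11 = 33.
W^SO = (Σα)·X^SO − ½·3·(Σα)² = (3/2)·11² = 181.5.
Deadweight loss = W^SO − W^NE = 81.

81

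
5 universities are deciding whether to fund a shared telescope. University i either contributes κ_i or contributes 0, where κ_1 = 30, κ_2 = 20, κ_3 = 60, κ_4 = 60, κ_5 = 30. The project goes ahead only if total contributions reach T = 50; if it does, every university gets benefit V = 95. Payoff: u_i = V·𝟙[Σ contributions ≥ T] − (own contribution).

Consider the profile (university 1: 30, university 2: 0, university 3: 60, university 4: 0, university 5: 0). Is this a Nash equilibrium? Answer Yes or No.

Total = 90 ≥ 50: provided.
University 1 (pledges 30, payoff 65): dropping to 0 → total 60, payoff 95. Profitable deviation.

No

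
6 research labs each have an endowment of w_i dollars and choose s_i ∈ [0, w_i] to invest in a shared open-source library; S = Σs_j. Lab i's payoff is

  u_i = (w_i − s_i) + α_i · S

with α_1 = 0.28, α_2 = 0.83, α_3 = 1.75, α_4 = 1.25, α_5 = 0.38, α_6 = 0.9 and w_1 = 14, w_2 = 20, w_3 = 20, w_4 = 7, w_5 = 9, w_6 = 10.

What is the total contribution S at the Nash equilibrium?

27

∂u_i/∂s_i = α_i − 1, so lab i contributes w_i if α_i > 1, else 0.
α_i > 1 for i ∈ {3, 4}; NE contributions (0, 0, 20, 7, 0, 0), S = 27.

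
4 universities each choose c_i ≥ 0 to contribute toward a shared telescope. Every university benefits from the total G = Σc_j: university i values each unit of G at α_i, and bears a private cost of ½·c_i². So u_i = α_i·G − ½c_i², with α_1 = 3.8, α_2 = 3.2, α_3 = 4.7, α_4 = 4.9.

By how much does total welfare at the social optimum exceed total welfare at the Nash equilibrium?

310.95

University i's FOC: ∂u_i/∂c_i = α_i − c_i = 0, so c_i* = α_i.
NE contributions = (3.8, 3.2, 4.7, 4.9); G = 16.6.
W^NE = (Σα)·G − ½Σα_i² = 16.6² − ½·70.78 = 240.17.
Planner sets c_i = Σα_j = 16.6 for every i, so G^SO = 4·16.6 = 66.4.
W^SO = (Σα)·G^SO − ½·4·(Σα)² = (4/2)·16.6² = 551.12.
Deadweight loss = W^SO − W^NE = 310.95.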